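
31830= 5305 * 6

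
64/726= 32/363 = 0.09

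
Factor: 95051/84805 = 5^(-1) * 7^ (-1 )*11^1*2423^( - 1 )*8641^1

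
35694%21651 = 14043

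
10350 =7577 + 2773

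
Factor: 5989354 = 2^1*7^1*383^1 * 1117^1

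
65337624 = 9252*7062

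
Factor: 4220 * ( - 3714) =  -2^3*3^1*5^1*211^1*619^1  =  - 15673080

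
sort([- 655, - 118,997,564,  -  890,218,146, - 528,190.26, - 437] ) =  [ - 890, - 655,- 528, - 437, - 118, 146,190.26,218 , 564,997] 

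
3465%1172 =1121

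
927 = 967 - 40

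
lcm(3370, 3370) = 3370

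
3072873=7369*417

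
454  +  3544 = 3998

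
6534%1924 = 762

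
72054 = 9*8006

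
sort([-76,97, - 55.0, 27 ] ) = [ - 76,  -  55.0,27, 97]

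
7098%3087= 924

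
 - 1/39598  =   - 1 + 39597/39598 = -0.00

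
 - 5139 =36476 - 41615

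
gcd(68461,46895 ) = 1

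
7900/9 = 7900/9 =877.78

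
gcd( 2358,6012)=18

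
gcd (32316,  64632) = 32316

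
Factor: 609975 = 3^2*5^2*2711^1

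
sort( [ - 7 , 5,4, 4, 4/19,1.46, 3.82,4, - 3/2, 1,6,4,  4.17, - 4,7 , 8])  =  [ - 7 , - 4, - 3/2, 4/19,1,1.46, 3.82, 4, 4, 4,4 , 4.17, 5,6 , 7,8]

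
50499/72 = 5611/8 = 701.38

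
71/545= 71/545  =  0.13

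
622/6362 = 311/3181 = 0.10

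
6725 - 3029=3696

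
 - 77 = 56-133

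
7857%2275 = 1032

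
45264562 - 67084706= - 21820144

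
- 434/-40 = 10 + 17/20 =10.85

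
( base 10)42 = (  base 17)28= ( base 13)33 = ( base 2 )101010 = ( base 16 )2a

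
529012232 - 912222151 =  - 383209919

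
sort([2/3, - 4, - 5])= [- 5 , - 4,  2/3 ] 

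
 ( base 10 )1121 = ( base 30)17b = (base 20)2g1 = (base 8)2141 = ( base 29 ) 19J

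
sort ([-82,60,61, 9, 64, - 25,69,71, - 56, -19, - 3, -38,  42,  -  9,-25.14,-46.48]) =[  -  82, - 56, - 46.48, - 38,-25.14, - 25,-19, - 9, - 3,9,42,60,61 , 64,69, 71] 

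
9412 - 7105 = 2307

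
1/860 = 1/860 = 0.00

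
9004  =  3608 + 5396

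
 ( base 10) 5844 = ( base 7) 23016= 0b1011011010100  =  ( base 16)16D4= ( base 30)6EO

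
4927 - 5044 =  - 117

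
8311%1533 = 646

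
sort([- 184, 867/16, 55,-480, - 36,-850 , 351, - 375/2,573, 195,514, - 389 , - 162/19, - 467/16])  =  [-850 , - 480,- 389,-375/2, - 184,-36, - 467/16, - 162/19,867/16, 55,  195, 351, 514 , 573]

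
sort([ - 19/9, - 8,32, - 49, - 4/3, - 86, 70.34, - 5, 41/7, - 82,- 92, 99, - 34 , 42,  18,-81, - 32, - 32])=[ - 92,-86, - 82, - 81, - 49, - 34,-32 , - 32, - 8, - 5,- 19/9,-4/3, 41/7,18,32,42,70.34,99 ] 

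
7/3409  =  1/487 = 0.00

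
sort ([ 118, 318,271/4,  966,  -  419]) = [ - 419, 271/4,  118,  318,966]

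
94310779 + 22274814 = 116585593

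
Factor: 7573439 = 47^1*161137^1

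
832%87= 49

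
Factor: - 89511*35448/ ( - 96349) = 3172985928/96349 = 2^3*3^2 * 7^1*  11^( - 1)*19^( - 1 )*211^1* 461^(  -  1) * 29837^1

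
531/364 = 531/364  =  1.46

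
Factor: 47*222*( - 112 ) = -1168608 = - 2^5*3^1*7^1*37^1*47^1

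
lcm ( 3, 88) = 264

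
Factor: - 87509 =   -  87509^1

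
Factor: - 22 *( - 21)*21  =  9702 = 2^1*3^2 *7^2* 11^1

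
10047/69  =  3349/23= 145.61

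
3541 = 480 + 3061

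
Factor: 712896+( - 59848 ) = 2^3*11^1*41^1*181^1 =653048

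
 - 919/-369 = 2 + 181/369 = 2.49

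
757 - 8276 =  -7519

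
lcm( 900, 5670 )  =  56700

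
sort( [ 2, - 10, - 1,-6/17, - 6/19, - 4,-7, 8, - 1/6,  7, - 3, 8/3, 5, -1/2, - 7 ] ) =[  -  10, - 7, - 7, - 4, - 3, - 1, - 1/2, - 6/17, - 6/19 , - 1/6 , 2,8/3,5, 7,8]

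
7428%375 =303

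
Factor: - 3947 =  - 3947^1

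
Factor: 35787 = 3^1*79^1*151^1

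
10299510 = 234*44015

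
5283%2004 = 1275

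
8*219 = 1752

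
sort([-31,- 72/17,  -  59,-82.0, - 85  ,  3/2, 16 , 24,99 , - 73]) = [ - 85, - 82.0  , - 73, - 59 , - 31 , - 72/17,3/2 , 16,  24 , 99]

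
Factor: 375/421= 3^1*5^3*421^( - 1 ) 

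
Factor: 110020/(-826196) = -5^1*7^(  -  1)  *  19^(-1)*1553^( - 1) * 5501^1=- 27505/206549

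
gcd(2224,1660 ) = 4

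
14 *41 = 574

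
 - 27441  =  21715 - 49156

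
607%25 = 7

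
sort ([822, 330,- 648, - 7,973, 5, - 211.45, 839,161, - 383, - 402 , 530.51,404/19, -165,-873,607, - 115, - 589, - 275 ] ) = [ - 873, - 648, - 589, - 402, - 383, - 275, - 211.45, - 165, - 115, - 7 , 5 , 404/19, 161,330, 530.51, 607,822,839, 973]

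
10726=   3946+6780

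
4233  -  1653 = 2580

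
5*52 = 260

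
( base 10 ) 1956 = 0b11110100100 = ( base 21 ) 493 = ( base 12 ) 1170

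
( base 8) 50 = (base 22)1I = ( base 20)20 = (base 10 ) 40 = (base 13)31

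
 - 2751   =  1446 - 4197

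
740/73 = 740/73  =  10.14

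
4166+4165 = 8331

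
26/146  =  13/73 = 0.18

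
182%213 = 182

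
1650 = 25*66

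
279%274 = 5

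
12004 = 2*6002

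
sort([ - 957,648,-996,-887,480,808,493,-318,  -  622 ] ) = [-996,-957,-887, - 622, - 318, 480, 493, 648, 808]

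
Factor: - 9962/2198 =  - 4981/1099   =  -7^(-1 )*17^1 *157^(-1)* 293^1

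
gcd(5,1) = 1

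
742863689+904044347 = 1646908036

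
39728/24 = 1655+1/3 = 1655.33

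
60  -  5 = 55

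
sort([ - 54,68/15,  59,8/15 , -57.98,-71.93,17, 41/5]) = [ - 71.93, - 57.98,  -  54, 8/15, 68/15,41/5, 17 , 59]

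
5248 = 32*164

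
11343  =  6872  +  4471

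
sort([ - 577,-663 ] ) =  [ - 663,-577]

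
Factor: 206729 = 61^1*3389^1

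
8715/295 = 29 + 32/59 = 29.54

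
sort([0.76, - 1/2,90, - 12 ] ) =[ - 12,-1/2, 0.76, 90 ] 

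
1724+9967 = 11691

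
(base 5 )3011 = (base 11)317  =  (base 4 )11331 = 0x17d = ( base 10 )381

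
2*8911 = 17822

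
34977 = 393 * 89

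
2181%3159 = 2181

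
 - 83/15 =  - 6  +  7/15 = - 5.53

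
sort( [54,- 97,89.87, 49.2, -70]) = [ - 97,-70,  49.2, 54, 89.87 ] 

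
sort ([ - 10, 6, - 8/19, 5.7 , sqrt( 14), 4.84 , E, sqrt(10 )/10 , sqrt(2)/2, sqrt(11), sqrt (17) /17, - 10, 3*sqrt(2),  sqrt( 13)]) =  [ - 10, - 10,-8/19,sqrt (17)/17, sqrt( 10)/10 , sqrt( 2) /2,E,sqrt (11), sqrt(13), sqrt( 14), 3 * sqrt(2), 4.84, 5.7, 6 ] 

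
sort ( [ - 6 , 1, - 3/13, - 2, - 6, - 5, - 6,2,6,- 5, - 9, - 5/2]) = [ - 9, - 6, - 6, - 6, - 5, - 5, - 5/2, - 2 ,  -  3/13, 1,2, 6]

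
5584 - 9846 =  - 4262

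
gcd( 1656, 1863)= 207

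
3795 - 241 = 3554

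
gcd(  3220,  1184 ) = 4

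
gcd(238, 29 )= 1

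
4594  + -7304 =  - 2710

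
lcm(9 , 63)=63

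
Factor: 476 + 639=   1115 = 5^1*223^1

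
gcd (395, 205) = 5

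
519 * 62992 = 32692848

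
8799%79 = 30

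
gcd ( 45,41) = 1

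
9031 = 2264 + 6767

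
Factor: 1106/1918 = 79^1*137^( - 1 ) =79/137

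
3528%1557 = 414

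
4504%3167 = 1337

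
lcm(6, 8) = 24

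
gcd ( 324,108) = 108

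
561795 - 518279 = 43516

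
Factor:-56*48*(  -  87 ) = 233856= 2^7*3^2*7^1 * 29^1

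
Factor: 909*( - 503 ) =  - 457227 = - 3^2 *101^1*503^1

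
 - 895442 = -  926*967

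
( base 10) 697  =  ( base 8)1271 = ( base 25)12M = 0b1010111001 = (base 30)n7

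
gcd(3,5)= 1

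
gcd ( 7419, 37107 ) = 3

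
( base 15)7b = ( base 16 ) 74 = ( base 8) 164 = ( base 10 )116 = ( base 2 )1110100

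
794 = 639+155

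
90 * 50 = 4500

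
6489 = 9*721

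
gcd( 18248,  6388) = 4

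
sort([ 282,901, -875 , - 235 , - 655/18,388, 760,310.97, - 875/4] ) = [- 875,-235, - 875/4, - 655/18,282, 310.97, 388, 760, 901] 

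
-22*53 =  - 1166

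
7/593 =7/593 = 0.01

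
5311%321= 175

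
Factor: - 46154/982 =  - 47 = - 47^1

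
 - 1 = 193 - 194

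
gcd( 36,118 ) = 2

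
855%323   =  209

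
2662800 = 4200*634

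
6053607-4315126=1738481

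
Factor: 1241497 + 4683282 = 7^1*846397^1 = 5924779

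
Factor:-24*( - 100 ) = 2400 = 2^5*3^1*5^2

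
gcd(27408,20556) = 6852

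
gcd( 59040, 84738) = 6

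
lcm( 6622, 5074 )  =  390698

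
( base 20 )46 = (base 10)86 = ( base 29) 2S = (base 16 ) 56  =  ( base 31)2o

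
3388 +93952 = 97340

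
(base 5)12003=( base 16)36e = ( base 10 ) 878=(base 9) 1175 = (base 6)4022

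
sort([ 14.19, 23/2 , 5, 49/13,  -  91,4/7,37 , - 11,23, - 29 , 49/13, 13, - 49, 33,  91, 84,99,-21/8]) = [  -  91, - 49, - 29  , - 11 , - 21/8, 4/7, 49/13, 49/13, 5, 23/2, 13,14.19, 23 , 33, 37,84,91, 99]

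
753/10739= 753/10739=0.07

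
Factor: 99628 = 2^2*24907^1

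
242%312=242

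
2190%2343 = 2190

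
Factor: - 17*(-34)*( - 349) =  - 201722 = - 2^1* 17^2*349^1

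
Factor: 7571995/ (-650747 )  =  - 5^1*337^( - 1)*1931^( - 1)*1514399^1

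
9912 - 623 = 9289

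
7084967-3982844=3102123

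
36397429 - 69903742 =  -33506313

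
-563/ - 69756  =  563/69756 = 0.01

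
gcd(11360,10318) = 2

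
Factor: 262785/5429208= 2^(-3 )*5^1*17519^1* 226217^ ( - 1) = 87595/1809736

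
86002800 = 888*96850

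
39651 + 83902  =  123553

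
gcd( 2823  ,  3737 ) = 1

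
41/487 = 41/487 = 0.08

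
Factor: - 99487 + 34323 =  - 65164 = - 2^2*11^1*1481^1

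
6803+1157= 7960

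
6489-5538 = 951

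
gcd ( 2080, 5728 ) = 32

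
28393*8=227144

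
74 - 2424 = -2350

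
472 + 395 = 867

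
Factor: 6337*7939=17^1*467^1*6337^1 = 50309443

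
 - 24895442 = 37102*(-671)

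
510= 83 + 427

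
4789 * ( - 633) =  - 3031437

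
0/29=0 = 0.00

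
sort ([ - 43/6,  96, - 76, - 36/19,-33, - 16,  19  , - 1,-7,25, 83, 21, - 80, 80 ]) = [ -80, - 76, -33, - 16 , - 43/6, - 7,-36/19, - 1, 19,21,25,80, 83,96] 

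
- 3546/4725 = - 1+131/525 = - 0.75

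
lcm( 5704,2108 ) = 96968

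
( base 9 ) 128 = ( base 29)3k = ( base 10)107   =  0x6B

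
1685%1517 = 168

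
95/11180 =19/2236 = 0.01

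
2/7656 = 1/3828 = 0.00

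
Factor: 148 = 2^2 * 37^1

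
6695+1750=8445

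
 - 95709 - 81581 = - 177290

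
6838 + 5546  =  12384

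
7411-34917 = -27506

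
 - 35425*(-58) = 2054650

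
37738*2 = 75476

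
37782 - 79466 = -41684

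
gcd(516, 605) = 1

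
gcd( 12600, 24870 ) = 30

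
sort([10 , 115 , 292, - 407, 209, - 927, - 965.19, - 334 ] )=[ - 965.19, - 927, - 407, - 334,10, 115, 209,292]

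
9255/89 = 9255/89   =  103.99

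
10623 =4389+6234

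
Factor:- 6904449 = -3^2*767161^1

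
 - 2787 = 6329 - 9116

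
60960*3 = 182880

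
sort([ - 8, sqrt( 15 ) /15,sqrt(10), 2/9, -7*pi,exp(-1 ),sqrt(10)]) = [ - 7*pi, - 8,2/9,sqrt (15)/15, exp(  -  1), sqrt(10), sqrt( 10) ]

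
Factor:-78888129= -3^1*26296043^1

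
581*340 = 197540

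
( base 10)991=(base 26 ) 1C3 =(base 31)10u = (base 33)U1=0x3DF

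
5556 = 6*926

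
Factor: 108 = 2^2*3^3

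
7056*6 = 42336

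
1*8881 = 8881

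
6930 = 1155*6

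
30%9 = 3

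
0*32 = 0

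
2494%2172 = 322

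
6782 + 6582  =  13364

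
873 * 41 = 35793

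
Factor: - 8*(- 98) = 2^4*7^2 = 784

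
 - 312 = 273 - 585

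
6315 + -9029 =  -2714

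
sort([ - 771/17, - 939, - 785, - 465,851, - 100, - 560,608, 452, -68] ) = [ - 939, - 785, - 560, -465, - 100, -68,-771/17,452, 608, 851 ]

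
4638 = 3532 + 1106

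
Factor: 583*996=2^2 * 3^1*11^1*53^1*83^1 = 580668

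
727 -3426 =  - 2699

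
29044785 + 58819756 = 87864541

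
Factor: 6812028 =2^2*3^2*189223^1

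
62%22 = 18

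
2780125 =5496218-2716093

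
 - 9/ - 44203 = 9/44203 = 0.00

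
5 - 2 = 3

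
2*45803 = 91606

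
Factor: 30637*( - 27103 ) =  - 830354611 = - 27103^1*30637^1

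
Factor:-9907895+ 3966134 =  - 5941761=- 3^1 * 7^1 * 41^1 * 67^1* 103^1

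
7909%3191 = 1527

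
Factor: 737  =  11^1*67^1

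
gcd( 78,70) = 2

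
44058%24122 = 19936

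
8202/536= 15 + 81/268=15.30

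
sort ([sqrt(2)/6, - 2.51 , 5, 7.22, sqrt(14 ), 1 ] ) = [ - 2.51, sqrt( 2)/6, 1, sqrt( 14)  ,  5 , 7.22 ] 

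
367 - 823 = - 456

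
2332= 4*583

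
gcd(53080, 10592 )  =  8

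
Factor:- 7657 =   -  13^1*19^1 * 31^1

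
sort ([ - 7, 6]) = [ -7 , 6]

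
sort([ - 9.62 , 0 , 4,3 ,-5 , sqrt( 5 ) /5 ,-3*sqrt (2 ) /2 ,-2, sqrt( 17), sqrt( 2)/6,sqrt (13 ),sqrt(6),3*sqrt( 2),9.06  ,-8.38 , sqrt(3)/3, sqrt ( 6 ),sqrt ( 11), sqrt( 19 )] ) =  [ - 9.62, - 8.38,  -  5  ,  -  3*sqrt( 2)/2,- 2, 0, sqrt( 2)/6,sqrt( 5 )/5, sqrt(3)/3 , sqrt(6), sqrt(6), 3, sqrt ( 11 ),sqrt(13 ) , 4 , sqrt(17) , 3*sqrt(2),  sqrt( 19) , 9.06]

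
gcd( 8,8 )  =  8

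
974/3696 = 487/1848 = 0.26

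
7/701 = 7/701 = 0.01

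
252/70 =18/5 = 3.60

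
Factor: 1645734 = 2^1 * 3^1*103^1*2663^1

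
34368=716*48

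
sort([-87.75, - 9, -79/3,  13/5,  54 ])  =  [ - 87.75, - 79/3, - 9,13/5 , 54 ]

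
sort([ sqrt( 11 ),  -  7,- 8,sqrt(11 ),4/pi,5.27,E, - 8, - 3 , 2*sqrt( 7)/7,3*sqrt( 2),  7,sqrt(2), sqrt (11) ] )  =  [- 8, - 8,- 7, - 3,2*sqrt (7) /7, 4/pi , sqrt(2 ),E, sqrt(11 ),sqrt(11 ),sqrt(11 ), 3*sqrt( 2),5.27,7]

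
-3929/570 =-3929/570 = - 6.89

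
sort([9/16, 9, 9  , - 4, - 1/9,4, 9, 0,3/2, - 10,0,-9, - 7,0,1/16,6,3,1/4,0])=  [ - 10,-9, - 7,  -  4 , - 1/9,0, 0,0,0,1/16,1/4,  9/16, 3/2,3,4, 6, 9,9,  9] 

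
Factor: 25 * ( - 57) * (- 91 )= 3^1* 5^2*7^1 * 13^1 * 19^1 = 129675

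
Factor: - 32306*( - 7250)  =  234218500 = 2^2*5^3*29^2*557^1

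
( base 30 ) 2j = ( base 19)43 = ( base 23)3A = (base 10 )79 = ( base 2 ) 1001111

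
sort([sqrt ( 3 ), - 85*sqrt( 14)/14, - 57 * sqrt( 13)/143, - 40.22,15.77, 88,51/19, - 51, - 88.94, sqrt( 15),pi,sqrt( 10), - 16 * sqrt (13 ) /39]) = [ - 88.94 , - 51, - 40.22, -85*sqrt( 14)/14,-16 * sqrt (13) /39, - 57 * sqrt( 13 )/143,  sqrt( 3),51/19,pi,sqrt( 10),sqrt (15) , 15.77,  88 ] 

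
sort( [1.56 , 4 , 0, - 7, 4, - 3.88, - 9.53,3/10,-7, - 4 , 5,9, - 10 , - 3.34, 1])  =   [-10, - 9.53,- 7, - 7,- 4, - 3.88, - 3.34, 0, 3/10, 1, 1.56, 4,4, 5, 9 ]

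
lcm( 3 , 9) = 9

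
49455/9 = 5495 =5495.00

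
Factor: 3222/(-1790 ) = - 9/5 = -3^2*5^( - 1 ) 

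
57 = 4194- 4137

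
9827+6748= 16575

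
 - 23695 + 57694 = 33999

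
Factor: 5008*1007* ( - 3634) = -18326465504 = -  2^5*19^1*23^1  *53^1*79^1*313^1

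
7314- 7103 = 211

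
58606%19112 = 1270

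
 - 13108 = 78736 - 91844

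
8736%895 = 681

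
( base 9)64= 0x3A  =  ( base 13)46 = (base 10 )58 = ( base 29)20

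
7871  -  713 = 7158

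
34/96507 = 34/96507 = 0.00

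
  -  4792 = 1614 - 6406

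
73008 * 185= 13506480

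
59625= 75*795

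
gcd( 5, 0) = 5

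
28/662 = 14/331 = 0.04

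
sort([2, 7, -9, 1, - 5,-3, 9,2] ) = [-9, - 5, - 3, 1, 2, 2, 7, 9 ]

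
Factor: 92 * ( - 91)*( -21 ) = 2^2*3^1*7^2*13^1* 23^1 = 175812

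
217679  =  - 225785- - 443464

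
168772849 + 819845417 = 988618266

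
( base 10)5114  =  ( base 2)1001111111010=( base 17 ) 10BE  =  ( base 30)5KE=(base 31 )59u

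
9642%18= 12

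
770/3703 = 110/529 = 0.21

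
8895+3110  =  12005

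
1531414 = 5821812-4290398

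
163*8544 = 1392672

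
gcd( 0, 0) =0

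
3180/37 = 3180/37 = 85.95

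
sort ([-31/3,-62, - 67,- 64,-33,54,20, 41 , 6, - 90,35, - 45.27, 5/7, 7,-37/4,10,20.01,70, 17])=[-90,- 67,  -  64,  -  62, - 45.27, -33, - 31/3, - 37/4,5/7,6, 7, 10, 17, 20, 20.01, 35,41,54,70]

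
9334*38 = 354692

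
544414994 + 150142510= 694557504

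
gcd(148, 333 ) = 37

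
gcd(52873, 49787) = 1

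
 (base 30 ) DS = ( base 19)130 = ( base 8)642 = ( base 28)EQ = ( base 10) 418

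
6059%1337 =711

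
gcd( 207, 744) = 3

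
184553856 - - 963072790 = 1147626646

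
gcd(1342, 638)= 22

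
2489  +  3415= 5904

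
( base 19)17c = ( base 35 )eg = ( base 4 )13322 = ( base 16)1fa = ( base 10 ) 506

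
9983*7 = 69881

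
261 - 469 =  - 208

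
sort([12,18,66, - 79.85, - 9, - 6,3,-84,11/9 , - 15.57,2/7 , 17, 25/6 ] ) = [ - 84 , - 79.85, - 15.57, - 9,  -  6, 2/7 , 11/9 , 3, 25/6, 12, 17, 18, 66]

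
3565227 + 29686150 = 33251377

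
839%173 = 147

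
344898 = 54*6387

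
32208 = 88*366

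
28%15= 13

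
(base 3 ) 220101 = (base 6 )3014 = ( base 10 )658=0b1010010010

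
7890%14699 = 7890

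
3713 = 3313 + 400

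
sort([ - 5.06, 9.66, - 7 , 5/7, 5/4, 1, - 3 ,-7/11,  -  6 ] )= [ - 7 , - 6, - 5.06, - 3, - 7/11 , 5/7, 1,5/4,  9.66] 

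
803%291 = 221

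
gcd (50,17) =1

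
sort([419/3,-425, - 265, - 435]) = [  -  435, - 425, - 265, 419/3]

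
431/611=431/611 = 0.71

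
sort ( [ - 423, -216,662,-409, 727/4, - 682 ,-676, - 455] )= [ - 682, - 676, - 455, - 423, - 409,-216, 727/4,662]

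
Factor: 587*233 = 233^1*587^1 = 136771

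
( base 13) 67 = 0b1010101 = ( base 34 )2H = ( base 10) 85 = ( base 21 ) 41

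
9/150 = 3/50 =0.06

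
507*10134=5137938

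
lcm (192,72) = 576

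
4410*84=370440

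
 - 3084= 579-3663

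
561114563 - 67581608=493532955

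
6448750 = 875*7370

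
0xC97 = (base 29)3o4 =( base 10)3223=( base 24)5e7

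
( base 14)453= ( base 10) 857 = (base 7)2333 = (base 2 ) 1101011001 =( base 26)16P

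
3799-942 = 2857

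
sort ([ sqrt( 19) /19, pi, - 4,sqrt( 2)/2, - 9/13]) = [ - 4, - 9/13, sqrt(19)/19, sqrt( 2)/2,pi] 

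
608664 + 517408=1126072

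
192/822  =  32/137 = 0.23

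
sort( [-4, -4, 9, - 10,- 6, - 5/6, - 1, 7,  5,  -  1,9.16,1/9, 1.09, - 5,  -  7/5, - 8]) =[ -10, - 8, -6,  -  5,-4,-4, - 7/5, - 1, - 1, - 5/6, 1/9, 1.09, 5,7, 9, 9.16]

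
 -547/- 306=547/306=1.79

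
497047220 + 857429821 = 1354477041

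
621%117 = 36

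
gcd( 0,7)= 7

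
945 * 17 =16065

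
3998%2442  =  1556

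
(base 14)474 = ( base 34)Q2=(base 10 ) 886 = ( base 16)376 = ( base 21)204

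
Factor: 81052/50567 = 2^2*11^( - 1 )*23^1*881^1*4597^ ( - 1)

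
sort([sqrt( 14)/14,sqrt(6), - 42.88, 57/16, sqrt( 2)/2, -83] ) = [- 83,-42.88,  sqrt(14 )/14,sqrt(2 ) /2,sqrt ( 6), 57/16]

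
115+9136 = 9251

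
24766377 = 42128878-17362501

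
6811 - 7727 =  - 916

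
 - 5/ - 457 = 5/457 = 0.01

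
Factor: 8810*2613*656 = 2^5*3^1*5^1*13^1*41^1*67^1*881^1 = 15101467680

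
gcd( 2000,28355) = 5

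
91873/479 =191 + 384/479 = 191.80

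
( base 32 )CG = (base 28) e8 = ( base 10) 400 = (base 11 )334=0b110010000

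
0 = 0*3773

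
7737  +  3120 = 10857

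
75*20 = 1500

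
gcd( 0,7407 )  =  7407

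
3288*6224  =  20464512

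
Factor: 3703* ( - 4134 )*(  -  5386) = 82449975972 = 2^2 *3^1*7^1 * 13^1*23^2*53^1 * 2693^1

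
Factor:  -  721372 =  - 2^2*23^1*7841^1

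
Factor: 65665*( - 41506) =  - 2725491490 = -2^1*5^1*23^1*571^1*20753^1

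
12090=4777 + 7313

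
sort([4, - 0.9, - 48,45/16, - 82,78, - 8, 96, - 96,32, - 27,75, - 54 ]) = [ - 96, - 82,  -  54, - 48, - 27, -8 , - 0.9,45/16,4,32 , 75, 78, 96 ]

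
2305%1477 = 828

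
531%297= 234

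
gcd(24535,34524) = 7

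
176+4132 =4308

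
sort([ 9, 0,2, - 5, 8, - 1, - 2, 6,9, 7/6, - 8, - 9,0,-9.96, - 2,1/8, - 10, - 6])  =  [ - 10, - 9.96, - 9,-8 , - 6, - 5, - 2, - 2, - 1,0,0,1/8,7/6,2,6,8,9,9]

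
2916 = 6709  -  3793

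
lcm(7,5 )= 35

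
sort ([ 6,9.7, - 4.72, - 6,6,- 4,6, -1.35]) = [  -  6, - 4.72, - 4, - 1.35, 6,6,6, 9.7 ]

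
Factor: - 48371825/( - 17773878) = 2^( - 1)*3^( - 1)* 5^2*43^( -1)*823^1*2351^1* 68891^( - 1) 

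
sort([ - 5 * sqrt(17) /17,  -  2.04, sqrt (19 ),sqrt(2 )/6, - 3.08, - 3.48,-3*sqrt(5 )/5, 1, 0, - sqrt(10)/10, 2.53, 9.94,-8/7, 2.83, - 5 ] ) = [ -5, - 3.48,  -  3.08, - 2.04, - 3*sqrt(5 )/5, - 5* sqrt (17 ) /17,-8/7,-sqrt( 10 )/10, 0,sqrt(2)/6, 1, 2.53,2.83, sqrt ( 19 ),9.94 ] 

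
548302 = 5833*94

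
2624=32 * 82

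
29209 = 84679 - 55470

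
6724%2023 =655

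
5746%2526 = 694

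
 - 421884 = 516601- 938485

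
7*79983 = 559881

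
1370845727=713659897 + 657185830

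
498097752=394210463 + 103887289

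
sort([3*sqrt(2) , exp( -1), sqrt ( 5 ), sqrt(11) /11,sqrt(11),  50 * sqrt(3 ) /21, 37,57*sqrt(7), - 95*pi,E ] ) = [  -  95* pi,  sqrt( 11 ) /11,exp(  -  1 ), sqrt(5),E,  sqrt(11 ),50*sqrt(3 )/21,3 * sqrt( 2 ),37,57*sqrt( 7)]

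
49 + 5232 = 5281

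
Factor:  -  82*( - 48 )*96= 377856 =2^10 * 3^2 * 41^1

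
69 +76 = 145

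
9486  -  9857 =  - 371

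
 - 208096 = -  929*224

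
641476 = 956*671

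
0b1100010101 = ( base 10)789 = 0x315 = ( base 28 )105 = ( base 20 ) 1j9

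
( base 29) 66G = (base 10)5236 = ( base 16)1474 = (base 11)3a30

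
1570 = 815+755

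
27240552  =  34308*794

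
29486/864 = 14743/432  =  34.13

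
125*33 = 4125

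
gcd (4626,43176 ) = 1542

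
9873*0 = 0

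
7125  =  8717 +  - 1592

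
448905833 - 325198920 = 123706913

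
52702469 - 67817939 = - 15115470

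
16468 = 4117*4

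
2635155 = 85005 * 31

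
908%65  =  63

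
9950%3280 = 110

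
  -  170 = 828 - 998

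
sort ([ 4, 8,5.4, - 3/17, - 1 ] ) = [ - 1, - 3/17, 4 , 5.4,8 ]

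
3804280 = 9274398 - 5470118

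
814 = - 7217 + 8031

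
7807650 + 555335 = 8362985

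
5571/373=14  +  349/373 = 14.94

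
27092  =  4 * 6773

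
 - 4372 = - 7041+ 2669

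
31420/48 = 654 +7/12 = 654.58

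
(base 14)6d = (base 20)4H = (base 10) 97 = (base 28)3D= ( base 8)141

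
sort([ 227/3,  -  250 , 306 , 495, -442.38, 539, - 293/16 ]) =[ - 442.38 ,-250, - 293/16,  227/3,  306,495,539]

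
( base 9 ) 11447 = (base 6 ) 55241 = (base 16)1DE9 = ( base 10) 7657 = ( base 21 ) h7d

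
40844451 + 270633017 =311477468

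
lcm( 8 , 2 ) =8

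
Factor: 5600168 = 2^3 * 7^1 * 100003^1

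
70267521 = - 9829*( - 7149 ) 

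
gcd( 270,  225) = 45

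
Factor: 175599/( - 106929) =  - 109^(-1 )*179^1 = - 179/109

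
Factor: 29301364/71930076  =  3^( - 1 )* 179^ ( - 1)*33487^( - 1 ) * 7325341^1 =7325341/17982519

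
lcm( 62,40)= 1240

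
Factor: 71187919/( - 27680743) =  - 11^1*17^( - 1)*43^1*150503^1*1628279^( - 1 ) 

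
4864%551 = 456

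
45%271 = 45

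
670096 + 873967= 1544063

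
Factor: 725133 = 3^1 * 241711^1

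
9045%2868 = 441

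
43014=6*7169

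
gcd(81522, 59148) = 18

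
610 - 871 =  - 261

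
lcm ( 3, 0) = 0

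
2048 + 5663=7711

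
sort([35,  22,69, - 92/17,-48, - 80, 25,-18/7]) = [ - 80, - 48, - 92/17, -18/7, 22,25,35,69]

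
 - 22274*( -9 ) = 200466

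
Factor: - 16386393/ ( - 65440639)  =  3^1*11^( - 1 ) * 5462131^1*5949149^( - 1 )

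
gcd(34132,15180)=92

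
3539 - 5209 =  - 1670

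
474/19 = 474/19 = 24.95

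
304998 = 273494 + 31504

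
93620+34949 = 128569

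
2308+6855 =9163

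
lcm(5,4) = 20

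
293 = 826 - 533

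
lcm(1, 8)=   8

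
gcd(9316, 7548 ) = 68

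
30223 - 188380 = -158157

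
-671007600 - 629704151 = -1300711751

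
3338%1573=192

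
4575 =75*61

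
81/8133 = 27/2711 = 0.01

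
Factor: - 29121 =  - 3^1 *17^1*571^1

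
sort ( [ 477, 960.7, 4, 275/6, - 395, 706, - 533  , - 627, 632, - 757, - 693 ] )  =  [ - 757, - 693,-627,-533, - 395,4 , 275/6, 477, 632,706,960.7] 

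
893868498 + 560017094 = 1453885592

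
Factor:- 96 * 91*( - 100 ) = 2^7 * 3^1*5^2*7^1 * 13^1 = 873600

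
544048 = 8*68006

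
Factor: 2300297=2300297^1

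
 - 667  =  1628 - 2295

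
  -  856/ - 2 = 428/1= 428.00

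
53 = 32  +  21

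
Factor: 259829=259829^1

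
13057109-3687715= 9369394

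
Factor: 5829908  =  2^2*7^1*59^1*3529^1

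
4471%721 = 145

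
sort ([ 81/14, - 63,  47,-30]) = [ - 63,- 30, 81/14,47]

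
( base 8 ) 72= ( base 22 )2E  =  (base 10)58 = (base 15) 3d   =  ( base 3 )2011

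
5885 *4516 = 26576660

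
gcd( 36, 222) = 6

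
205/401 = 205/401 = 0.51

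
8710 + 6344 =15054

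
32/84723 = 32/84723 = 0.00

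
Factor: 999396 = 2^2*3^2*17^1*23^1*71^1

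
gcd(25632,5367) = 3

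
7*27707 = 193949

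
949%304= 37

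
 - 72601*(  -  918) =66647718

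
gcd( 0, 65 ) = 65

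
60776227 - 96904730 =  - 36128503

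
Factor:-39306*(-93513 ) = 3675621978 = 2^1*3^2*7^1*61^1 * 73^1 * 6551^1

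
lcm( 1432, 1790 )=7160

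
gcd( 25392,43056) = 1104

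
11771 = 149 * 79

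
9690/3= 3230= 3230.00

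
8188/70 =4094/35  =  116.97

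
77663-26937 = 50726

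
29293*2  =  58586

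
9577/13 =9577/13=736.69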